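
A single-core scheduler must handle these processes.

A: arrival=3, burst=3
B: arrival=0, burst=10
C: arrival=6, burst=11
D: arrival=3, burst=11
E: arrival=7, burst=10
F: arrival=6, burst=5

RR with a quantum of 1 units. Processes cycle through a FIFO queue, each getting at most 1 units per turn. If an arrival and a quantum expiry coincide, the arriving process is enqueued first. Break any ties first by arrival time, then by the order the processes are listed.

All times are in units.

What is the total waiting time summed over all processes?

Gantt: | B 0-3 | A 3-4 | D 4-5 | B 5-6 | A 6-7 | D 7-8 | C 8-9 | F 9-10 | B 10-11 | E 11-12 | A 12-13 | D 13-14 | C 14-15 | F 15-16 | B 16-17 | E 17-18 | D 18-19 | C 19-20 | F 20-21 | B 21-22 | E 22-23 | D 23-24 | C 24-25 | F 25-26 | B 26-27 | E 27-28 | D 28-29 | C 29-30 | F 30-31 | B 31-32 | E 32-33 | D 33-34 | C 34-35 | B 35-36 | E 36-37 | D 37-38 | C 38-39 | E 39-40 | D 40-41 | C 41-42 | E 42-43 | D 43-44 | C 44-45 | E 45-46 | D 46-47 | C 47-48 | E 48-49 | C 49-50 |
Completion: A=13  B=36  C=50  D=47  E=49  F=31
Turnaround (C−A): A=10  B=36  C=44  D=44  E=42  F=25
Waiting = turnaround − burst: A=7, B=26, C=33, D=33, E=32, F=20
Total waiting = 7 + 26 + 33 + 33 + 32 + 20 = 151

151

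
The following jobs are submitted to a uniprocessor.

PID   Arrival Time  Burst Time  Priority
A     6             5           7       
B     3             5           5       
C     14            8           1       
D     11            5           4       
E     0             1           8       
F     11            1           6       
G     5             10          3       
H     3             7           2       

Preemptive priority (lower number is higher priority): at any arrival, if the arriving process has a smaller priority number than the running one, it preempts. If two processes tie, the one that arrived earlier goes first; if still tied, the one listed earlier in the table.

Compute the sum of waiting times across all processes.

Timeline: | E 0-1 | idle 1-3 | H 3-10 | G 10-14 | C 14-22 | G 22-28 | D 28-33 | B 33-38 | F 38-39 | A 39-44 |
Completion: A=44  B=38  C=22  D=33  E=1  F=39  G=28  H=10
Turnaround (C−A): A=38  B=35  C=8  D=22  E=1  F=28  G=23  H=7
Waiting = turnaround − burst: A=33, B=30, C=0, D=17, E=0, F=27, G=13, H=0
Total waiting = 33 + 30 + 0 + 17 + 0 + 27 + 13 + 0 = 120

120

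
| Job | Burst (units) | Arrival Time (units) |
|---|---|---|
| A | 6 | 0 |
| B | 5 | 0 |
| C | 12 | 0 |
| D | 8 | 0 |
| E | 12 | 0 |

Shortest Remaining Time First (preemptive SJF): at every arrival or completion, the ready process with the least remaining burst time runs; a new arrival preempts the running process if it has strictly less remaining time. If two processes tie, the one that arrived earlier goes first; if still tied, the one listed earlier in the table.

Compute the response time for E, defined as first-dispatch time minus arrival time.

31

Timeline: | B 0-5 | A 5-11 | D 11-19 | C 19-31 | E 31-43 |
Completion: A=11  B=5  C=31  D=19  E=43
Turnaround (C−A): A=11  B=5  C=31  D=19  E=43
Response(E) = first start − arrival = 31 − 0 = 31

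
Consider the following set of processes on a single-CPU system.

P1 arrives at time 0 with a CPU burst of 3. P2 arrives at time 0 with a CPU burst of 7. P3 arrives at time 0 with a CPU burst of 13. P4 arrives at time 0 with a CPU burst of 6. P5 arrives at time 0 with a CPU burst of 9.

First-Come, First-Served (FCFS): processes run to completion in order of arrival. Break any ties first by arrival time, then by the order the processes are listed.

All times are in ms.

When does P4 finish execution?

Gantt: | P1 0-3 | P2 3-10 | P3 10-23 | P4 23-29 | P5 29-38 |
Completion: P1=3  P2=10  P3=23  P4=29  P5=38
Turnaround (C−A): P1=3  P2=10  P3=23  P4=29  P5=38

29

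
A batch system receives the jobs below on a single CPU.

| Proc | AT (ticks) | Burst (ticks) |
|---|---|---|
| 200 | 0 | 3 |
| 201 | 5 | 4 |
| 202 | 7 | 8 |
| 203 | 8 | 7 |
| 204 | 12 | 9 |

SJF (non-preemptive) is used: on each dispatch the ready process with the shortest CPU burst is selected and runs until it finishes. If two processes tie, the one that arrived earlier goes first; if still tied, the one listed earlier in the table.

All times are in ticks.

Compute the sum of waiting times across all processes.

22

Gantt: | 200 0-3 | idle 3-5 | 201 5-9 | 203 9-16 | 202 16-24 | 204 24-33 |
Completion: 200=3  201=9  202=24  203=16  204=33
Turnaround (C−A): 200=3  201=4  202=17  203=8  204=21
Waiting = turnaround − burst: 200=0, 201=0, 202=9, 203=1, 204=12
Total waiting = 0 + 0 + 9 + 1 + 12 = 22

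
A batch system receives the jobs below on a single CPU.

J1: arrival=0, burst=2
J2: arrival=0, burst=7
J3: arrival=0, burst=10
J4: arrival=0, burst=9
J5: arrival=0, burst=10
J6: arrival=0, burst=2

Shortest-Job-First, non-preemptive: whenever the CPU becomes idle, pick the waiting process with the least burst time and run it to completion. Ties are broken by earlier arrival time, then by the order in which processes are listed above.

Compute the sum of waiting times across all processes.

Timeline: | J1 0-2 | J6 2-4 | J2 4-11 | J4 11-20 | J3 20-30 | J5 30-40 |
Completion: J1=2  J2=11  J3=30  J4=20  J5=40  J6=4
Waiting = turnaround − burst: J1=0, J2=4, J3=20, J4=11, J5=30, J6=2
Total waiting = 0 + 4 + 20 + 11 + 30 + 2 = 67

67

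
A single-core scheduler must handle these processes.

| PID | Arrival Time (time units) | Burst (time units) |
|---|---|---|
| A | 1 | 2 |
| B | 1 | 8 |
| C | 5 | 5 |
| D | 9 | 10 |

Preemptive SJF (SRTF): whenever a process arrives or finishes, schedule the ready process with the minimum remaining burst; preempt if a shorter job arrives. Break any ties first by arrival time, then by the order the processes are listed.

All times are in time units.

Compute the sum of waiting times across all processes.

Schedule: | idle 0-1 | A 1-3 | B 3-5 | C 5-10 | B 10-16 | D 16-26 |
Completion: A=3  B=16  C=10  D=26
Waiting = turnaround − burst: A=0, B=7, C=0, D=7
Total waiting = 0 + 7 + 0 + 7 = 14

14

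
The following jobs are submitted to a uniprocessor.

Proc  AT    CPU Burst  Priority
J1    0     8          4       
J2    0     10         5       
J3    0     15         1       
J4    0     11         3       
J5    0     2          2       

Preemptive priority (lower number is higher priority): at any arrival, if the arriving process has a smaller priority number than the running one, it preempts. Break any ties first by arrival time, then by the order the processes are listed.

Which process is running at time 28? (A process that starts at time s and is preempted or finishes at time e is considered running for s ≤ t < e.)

Schedule: | J3 0-15 | J5 15-17 | J4 17-28 | J1 28-36 | J2 36-46 |
Completion: J1=36  J2=46  J3=15  J4=28  J5=17
Turnaround (C−A): J1=36  J2=46  J3=15  J4=28  J5=17

J1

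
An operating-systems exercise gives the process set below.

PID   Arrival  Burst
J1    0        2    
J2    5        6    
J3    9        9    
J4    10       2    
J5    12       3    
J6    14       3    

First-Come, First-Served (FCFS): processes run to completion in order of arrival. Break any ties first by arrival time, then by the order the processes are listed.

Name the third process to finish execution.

J3

Gantt: | J1 0-2 | idle 2-5 | J2 5-11 | J3 11-20 | J4 20-22 | J5 22-25 | J6 25-28 |
Completion: J1=2  J2=11  J3=20  J4=22  J5=25  J6=28
Finish order: J1 → J2 → J3 → J4 → J5 → J6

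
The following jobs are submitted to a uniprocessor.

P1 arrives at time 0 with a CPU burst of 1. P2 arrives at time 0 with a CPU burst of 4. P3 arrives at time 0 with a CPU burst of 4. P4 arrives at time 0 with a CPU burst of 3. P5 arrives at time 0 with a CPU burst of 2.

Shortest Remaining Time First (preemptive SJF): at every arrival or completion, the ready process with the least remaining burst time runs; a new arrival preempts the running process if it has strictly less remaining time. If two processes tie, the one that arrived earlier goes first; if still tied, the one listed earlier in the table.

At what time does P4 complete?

Schedule: | P1 0-1 | P5 1-3 | P4 3-6 | P2 6-10 | P3 10-14 |
Completion: P1=1  P2=10  P3=14  P4=6  P5=3
Turnaround (C−A): P1=1  P2=10  P3=14  P4=6  P5=3

6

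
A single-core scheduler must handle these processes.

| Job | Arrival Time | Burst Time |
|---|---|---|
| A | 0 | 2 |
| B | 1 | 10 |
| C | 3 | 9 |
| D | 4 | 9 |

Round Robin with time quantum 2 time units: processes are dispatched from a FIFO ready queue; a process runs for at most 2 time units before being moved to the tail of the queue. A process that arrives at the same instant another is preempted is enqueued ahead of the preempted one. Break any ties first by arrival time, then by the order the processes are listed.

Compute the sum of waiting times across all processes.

Gantt: | A 0-2 | B 2-4 | C 4-6 | D 6-8 | B 8-10 | C 10-12 | D 12-14 | B 14-16 | C 16-18 | D 18-20 | B 20-22 | C 22-24 | D 24-26 | B 26-28 | C 28-29 | D 29-30 |
Completion: A=2  B=28  C=29  D=30
Turnaround (C−A): A=2  B=27  C=26  D=26
Waiting = turnaround − burst: A=0, B=17, C=17, D=17
Total waiting = 0 + 17 + 17 + 17 = 51

51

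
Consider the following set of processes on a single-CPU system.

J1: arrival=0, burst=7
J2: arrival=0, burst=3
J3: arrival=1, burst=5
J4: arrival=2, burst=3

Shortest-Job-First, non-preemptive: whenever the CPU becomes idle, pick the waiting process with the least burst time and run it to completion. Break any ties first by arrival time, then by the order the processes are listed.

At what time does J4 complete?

Gantt: | J2 0-3 | J4 3-6 | J3 6-11 | J1 11-18 |
Completion: J1=18  J2=3  J3=11  J4=6

6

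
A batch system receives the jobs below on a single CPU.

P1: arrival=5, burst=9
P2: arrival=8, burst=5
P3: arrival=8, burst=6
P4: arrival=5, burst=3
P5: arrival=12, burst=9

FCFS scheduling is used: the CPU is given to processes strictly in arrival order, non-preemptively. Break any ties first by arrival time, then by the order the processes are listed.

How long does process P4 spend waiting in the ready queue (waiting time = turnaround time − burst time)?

9

Timeline: | idle 0-5 | P1 5-14 | P4 14-17 | P2 17-22 | P3 22-28 | P5 28-37 |
Completion: P1=14  P2=22  P3=28  P4=17  P5=37
Turnaround (C−A): P1=9  P2=14  P3=20  P4=12  P5=25
Waiting(P4) = turnaround − burst = 12 − 3 = 9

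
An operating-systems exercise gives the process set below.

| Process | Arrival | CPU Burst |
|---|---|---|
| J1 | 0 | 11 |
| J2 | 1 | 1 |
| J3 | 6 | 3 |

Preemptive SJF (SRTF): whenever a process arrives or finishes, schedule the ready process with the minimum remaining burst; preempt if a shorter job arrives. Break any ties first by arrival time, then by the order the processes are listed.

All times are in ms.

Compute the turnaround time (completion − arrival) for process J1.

Timeline: | J1 0-1 | J2 1-2 | J1 2-6 | J3 6-9 | J1 9-15 |
Completion: J1=15  J2=2  J3=9
Turnaround (C−A): J1=15  J2=1  J3=3
Turnaround(J1) = completion − arrival = 15 − 0 = 15

15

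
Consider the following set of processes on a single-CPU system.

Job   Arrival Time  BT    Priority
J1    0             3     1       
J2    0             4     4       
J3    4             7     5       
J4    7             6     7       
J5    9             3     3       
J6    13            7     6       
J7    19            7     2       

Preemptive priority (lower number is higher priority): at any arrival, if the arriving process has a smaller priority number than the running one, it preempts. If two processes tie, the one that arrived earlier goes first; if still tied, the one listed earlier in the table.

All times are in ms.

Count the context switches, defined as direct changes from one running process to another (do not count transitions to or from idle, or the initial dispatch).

8

Gantt: | J1 0-3 | J2 3-7 | J3 7-9 | J5 9-12 | J3 12-17 | J6 17-19 | J7 19-26 | J6 26-31 | J4 31-37 |
Completion: J1=3  J2=7  J3=17  J4=37  J5=12  J6=31  J7=26
Turnaround (C−A): J1=3  J2=7  J3=13  J4=30  J5=3  J6=18  J7=7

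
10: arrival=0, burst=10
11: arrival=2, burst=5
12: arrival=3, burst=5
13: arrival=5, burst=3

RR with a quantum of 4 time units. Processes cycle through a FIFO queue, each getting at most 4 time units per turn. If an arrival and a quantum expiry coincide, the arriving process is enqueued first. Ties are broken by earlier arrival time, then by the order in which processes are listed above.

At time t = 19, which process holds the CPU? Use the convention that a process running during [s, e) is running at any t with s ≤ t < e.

11

Gantt: | 10 0-4 | 11 4-8 | 12 8-12 | 10 12-16 | 13 16-19 | 11 19-20 | 12 20-21 | 10 21-23 |
Completion: 10=23  11=20  12=21  13=19
Turnaround (C−A): 10=23  11=18  12=18  13=14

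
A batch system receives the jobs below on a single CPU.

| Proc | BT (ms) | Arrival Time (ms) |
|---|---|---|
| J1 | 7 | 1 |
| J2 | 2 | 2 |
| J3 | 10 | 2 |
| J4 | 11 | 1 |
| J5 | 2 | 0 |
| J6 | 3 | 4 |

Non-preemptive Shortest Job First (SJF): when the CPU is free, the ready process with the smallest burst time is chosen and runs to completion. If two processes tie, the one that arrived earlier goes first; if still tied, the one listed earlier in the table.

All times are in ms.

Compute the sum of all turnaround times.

Timeline: | J5 0-2 | J2 2-4 | J6 4-7 | J1 7-14 | J3 14-24 | J4 24-35 |
Completion: J1=14  J2=4  J3=24  J4=35  J5=2  J6=7
Turnaround = completion − arrival: J1=13, J2=2, J3=22, J4=34, J5=2, J6=3
Total turnaround = 13 + 2 + 22 + 34 + 2 + 3 = 76

76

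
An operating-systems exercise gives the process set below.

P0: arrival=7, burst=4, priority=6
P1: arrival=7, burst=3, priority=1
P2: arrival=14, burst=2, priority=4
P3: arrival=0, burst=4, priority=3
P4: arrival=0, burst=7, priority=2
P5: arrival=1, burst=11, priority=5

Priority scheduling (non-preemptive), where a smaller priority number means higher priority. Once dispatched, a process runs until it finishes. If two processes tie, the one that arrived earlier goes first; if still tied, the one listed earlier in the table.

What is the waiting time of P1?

0

Gantt: | P4 0-7 | P1 7-10 | P3 10-14 | P2 14-16 | P5 16-27 | P0 27-31 |
Completion: P0=31  P1=10  P2=16  P3=14  P4=7  P5=27
Turnaround (C−A): P0=24  P1=3  P2=2  P3=14  P4=7  P5=26
Waiting(P1) = turnaround − burst = 3 − 3 = 0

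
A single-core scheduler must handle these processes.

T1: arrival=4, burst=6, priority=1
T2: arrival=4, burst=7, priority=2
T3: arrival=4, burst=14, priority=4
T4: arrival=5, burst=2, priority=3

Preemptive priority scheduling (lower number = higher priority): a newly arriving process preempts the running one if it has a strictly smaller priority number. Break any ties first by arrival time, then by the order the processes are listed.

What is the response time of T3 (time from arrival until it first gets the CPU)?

15

Schedule: | idle 0-4 | T1 4-10 | T2 10-17 | T4 17-19 | T3 19-33 |
Completion: T1=10  T2=17  T3=33  T4=19
Turnaround (C−A): T1=6  T2=13  T3=29  T4=14
Response(T3) = first start − arrival = 19 − 4 = 15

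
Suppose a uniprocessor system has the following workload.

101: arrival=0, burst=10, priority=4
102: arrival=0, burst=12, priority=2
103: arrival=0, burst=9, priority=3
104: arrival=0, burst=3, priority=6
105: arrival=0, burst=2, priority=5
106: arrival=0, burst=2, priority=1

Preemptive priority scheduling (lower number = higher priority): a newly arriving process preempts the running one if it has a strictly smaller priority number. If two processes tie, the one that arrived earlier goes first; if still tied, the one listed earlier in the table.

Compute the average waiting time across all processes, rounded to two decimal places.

Gantt: | 106 0-2 | 102 2-14 | 103 14-23 | 101 23-33 | 105 33-35 | 104 35-38 |
Completion: 101=33  102=14  103=23  104=38  105=35  106=2
Turnaround (C−A): 101=33  102=14  103=23  104=38  105=35  106=2
Waiting times: 101=23, 102=2, 103=14, 104=35, 105=33, 106=0
Average waiting = (23+2+14+35+33+0) / 6 = 107/6 = 17.83

17.83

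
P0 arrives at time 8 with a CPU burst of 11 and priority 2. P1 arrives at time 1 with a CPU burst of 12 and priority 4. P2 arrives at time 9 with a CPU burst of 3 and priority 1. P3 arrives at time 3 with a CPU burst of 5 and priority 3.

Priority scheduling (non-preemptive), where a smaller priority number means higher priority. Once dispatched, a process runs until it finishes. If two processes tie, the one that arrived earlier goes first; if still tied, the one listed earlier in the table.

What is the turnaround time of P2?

Timeline: | idle 0-1 | P1 1-13 | P2 13-16 | P0 16-27 | P3 27-32 |
Completion: P0=27  P1=13  P2=16  P3=32
Turnaround (C−A): P0=19  P1=12  P2=7  P3=29
Turnaround(P2) = completion − arrival = 16 − 9 = 7

7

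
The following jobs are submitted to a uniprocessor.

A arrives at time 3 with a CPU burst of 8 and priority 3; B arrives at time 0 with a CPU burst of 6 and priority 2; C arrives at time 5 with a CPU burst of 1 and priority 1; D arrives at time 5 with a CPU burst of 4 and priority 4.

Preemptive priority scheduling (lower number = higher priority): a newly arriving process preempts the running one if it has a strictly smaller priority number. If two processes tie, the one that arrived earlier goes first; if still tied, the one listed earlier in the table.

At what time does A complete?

15

Schedule: | B 0-5 | C 5-6 | B 6-7 | A 7-15 | D 15-19 |
Completion: A=15  B=7  C=6  D=19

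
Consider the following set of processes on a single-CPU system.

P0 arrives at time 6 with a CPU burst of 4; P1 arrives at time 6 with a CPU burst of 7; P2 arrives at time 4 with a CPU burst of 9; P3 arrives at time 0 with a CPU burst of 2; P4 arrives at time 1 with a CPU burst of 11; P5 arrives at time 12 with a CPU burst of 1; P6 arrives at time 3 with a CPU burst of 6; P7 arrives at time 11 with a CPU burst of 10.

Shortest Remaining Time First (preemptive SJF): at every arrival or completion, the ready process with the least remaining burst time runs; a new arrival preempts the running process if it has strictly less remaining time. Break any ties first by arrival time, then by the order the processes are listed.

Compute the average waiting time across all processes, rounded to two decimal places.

Timeline: | P3 0-2 | P4 2-3 | P6 3-9 | P0 9-13 | P5 13-14 | P1 14-21 | P2 21-30 | P4 30-40 | P7 40-50 |
Completion: P0=13  P1=21  P2=30  P3=2  P4=40  P5=14  P6=9  P7=50
Turnaround (C−A): P0=7  P1=15  P2=26  P3=2  P4=39  P5=2  P6=6  P7=39
Waiting times: P0=3, P1=8, P2=17, P3=0, P4=28, P5=1, P6=0, P7=29
Average waiting = (3+8+17+0+28+1+0+29) / 8 = 86/8 = 10.75

10.75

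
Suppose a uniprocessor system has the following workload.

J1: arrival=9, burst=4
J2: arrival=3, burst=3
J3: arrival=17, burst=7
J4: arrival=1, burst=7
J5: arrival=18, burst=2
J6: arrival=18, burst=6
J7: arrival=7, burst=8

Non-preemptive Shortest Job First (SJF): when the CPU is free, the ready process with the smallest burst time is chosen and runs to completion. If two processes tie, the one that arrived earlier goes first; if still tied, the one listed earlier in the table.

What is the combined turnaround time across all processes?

78

Timeline: | idle 0-1 | J4 1-8 | J2 8-11 | J1 11-15 | J7 15-23 | J5 23-25 | J6 25-31 | J3 31-38 |
Completion: J1=15  J2=11  J3=38  J4=8  J5=25  J6=31  J7=23
Turnaround (C−A): J1=6  J2=8  J3=21  J4=7  J5=7  J6=13  J7=16
Turnaround = completion − arrival: J1=6, J2=8, J3=21, J4=7, J5=7, J6=13, J7=16
Total turnaround = 6 + 8 + 21 + 7 + 7 + 13 + 16 = 78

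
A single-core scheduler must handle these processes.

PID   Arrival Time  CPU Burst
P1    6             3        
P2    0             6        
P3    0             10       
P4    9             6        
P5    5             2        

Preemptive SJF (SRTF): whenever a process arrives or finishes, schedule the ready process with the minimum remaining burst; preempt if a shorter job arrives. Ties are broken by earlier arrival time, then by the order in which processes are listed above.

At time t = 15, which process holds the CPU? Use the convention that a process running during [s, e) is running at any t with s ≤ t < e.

Timeline: | P2 0-6 | P5 6-8 | P1 8-11 | P4 11-17 | P3 17-27 |
Completion: P1=11  P2=6  P3=27  P4=17  P5=8
Turnaround (C−A): P1=5  P2=6  P3=27  P4=8  P5=3

P4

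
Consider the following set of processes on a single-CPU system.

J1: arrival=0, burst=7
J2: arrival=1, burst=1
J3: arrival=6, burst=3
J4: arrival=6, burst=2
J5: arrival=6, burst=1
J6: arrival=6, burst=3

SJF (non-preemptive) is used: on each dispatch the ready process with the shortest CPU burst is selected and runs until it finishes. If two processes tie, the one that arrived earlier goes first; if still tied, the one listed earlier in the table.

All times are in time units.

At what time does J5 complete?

9

Gantt: | J1 0-7 | J2 7-8 | J5 8-9 | J4 9-11 | J3 11-14 | J6 14-17 |
Completion: J1=7  J2=8  J3=14  J4=11  J5=9  J6=17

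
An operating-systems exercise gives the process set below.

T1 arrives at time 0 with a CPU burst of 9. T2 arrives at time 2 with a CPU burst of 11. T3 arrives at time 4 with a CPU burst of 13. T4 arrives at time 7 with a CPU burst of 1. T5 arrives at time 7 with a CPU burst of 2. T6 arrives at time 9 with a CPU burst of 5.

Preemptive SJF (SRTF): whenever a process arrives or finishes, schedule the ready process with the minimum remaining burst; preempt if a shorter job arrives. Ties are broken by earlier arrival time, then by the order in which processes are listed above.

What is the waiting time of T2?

15

Gantt: | T1 0-7 | T4 7-8 | T1 8-10 | T5 10-12 | T6 12-17 | T2 17-28 | T3 28-41 |
Completion: T1=10  T2=28  T3=41  T4=8  T5=12  T6=17
Turnaround (C−A): T1=10  T2=26  T3=37  T4=1  T5=5  T6=8
Waiting(T2) = turnaround − burst = 26 − 11 = 15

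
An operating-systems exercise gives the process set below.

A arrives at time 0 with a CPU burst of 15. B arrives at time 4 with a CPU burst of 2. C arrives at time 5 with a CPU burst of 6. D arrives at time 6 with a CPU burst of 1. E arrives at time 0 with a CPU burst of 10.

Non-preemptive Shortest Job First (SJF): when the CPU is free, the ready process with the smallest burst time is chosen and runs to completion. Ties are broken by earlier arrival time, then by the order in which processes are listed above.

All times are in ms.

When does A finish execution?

Timeline: | E 0-10 | D 10-11 | B 11-13 | C 13-19 | A 19-34 |
Completion: A=34  B=13  C=19  D=11  E=10

34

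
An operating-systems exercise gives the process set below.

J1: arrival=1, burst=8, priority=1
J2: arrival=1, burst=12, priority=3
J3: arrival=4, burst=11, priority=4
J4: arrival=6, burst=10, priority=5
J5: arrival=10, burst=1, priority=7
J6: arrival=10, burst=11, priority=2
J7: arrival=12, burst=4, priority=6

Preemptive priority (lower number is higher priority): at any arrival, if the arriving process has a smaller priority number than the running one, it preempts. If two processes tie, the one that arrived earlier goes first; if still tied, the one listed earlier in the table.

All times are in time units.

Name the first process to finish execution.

J1

Schedule: | idle 0-1 | J1 1-9 | J2 9-10 | J6 10-21 | J2 21-32 | J3 32-43 | J4 43-53 | J7 53-57 | J5 57-58 |
Completion: J1=9  J2=32  J3=43  J4=53  J5=58  J6=21  J7=57
Finish order: J1 → J6 → J2 → J3 → J4 → J7 → J5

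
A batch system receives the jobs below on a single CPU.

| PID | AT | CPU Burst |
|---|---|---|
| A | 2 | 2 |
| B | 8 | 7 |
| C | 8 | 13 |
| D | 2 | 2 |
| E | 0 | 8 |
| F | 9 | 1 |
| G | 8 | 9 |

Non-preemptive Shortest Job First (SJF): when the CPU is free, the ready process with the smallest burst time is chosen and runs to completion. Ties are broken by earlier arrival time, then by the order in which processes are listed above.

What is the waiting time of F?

Timeline: | E 0-8 | A 8-10 | F 10-11 | D 11-13 | B 13-20 | G 20-29 | C 29-42 |
Completion: A=10  B=20  C=42  D=13  E=8  F=11  G=29
Waiting(F) = turnaround − burst = 2 − 1 = 1

1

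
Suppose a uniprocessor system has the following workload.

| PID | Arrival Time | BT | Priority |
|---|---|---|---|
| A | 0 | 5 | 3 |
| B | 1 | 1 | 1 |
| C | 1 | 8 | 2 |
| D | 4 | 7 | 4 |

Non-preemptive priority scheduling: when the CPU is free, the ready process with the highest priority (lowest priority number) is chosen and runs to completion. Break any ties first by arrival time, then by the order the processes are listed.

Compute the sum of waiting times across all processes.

19

Gantt: | A 0-5 | B 5-6 | C 6-14 | D 14-21 |
Completion: A=5  B=6  C=14  D=21
Turnaround (C−A): A=5  B=5  C=13  D=17
Waiting = turnaround − burst: A=0, B=4, C=5, D=10
Total waiting = 0 + 4 + 5 + 10 = 19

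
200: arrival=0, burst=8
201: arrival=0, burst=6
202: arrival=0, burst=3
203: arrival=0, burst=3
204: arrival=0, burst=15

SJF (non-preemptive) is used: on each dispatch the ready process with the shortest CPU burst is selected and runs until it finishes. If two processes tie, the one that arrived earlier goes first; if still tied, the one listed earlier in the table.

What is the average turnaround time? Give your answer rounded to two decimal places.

Timeline: | 202 0-3 | 203 3-6 | 201 6-12 | 200 12-20 | 204 20-35 |
Completion: 200=20  201=12  202=3  203=6  204=35
Turnaround (C−A): 200=20  201=12  202=3  203=6  204=35
Turnaround times: 200=20, 201=12, 202=3, 203=6, 204=35
Average turnaround = (20+12+3+6+35) / 5 = 76/5 = 15.20

15.20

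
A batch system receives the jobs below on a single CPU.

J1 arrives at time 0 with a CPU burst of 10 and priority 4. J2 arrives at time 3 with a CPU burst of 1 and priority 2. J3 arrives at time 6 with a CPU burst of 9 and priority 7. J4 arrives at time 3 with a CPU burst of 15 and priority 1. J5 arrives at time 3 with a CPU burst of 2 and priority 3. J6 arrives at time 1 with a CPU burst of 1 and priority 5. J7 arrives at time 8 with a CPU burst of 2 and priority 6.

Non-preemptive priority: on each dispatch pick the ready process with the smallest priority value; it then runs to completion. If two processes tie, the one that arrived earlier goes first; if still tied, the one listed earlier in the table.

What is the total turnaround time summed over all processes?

Gantt: | J1 0-10 | J4 10-25 | J2 25-26 | J5 26-28 | J6 28-29 | J7 29-31 | J3 31-40 |
Completion: J1=10  J2=26  J3=40  J4=25  J5=28  J6=29  J7=31
Turnaround = completion − arrival: J1=10, J2=23, J3=34, J4=22, J5=25, J6=28, J7=23
Total turnaround = 10 + 23 + 34 + 22 + 25 + 28 + 23 = 165

165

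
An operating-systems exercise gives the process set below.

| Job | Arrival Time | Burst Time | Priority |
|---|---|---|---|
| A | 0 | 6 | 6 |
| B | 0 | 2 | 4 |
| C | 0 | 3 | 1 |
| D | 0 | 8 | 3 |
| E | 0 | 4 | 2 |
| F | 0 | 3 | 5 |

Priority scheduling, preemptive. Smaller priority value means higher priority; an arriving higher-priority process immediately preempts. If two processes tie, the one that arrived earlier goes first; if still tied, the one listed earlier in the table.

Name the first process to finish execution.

C

Gantt: | C 0-3 | E 3-7 | D 7-15 | B 15-17 | F 17-20 | A 20-26 |
Completion: A=26  B=17  C=3  D=15  E=7  F=20
Finish order: C → E → D → B → F → A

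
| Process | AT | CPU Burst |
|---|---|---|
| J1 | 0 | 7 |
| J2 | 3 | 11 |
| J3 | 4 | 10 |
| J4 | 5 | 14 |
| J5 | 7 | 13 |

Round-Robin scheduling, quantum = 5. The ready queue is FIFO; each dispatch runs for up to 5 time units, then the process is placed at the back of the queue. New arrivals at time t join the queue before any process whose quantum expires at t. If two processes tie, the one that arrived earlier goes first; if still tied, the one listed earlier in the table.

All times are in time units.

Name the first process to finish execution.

J1

Timeline: | J1 0-5 | J2 5-10 | J3 10-15 | J4 15-20 | J1 20-22 | J5 22-27 | J2 27-32 | J3 32-37 | J4 37-42 | J5 42-47 | J2 47-48 | J4 48-52 | J5 52-55 |
Completion: J1=22  J2=48  J3=37  J4=52  J5=55
Turnaround (C−A): J1=22  J2=45  J3=33  J4=47  J5=48
Finish order: J1 → J3 → J2 → J4 → J5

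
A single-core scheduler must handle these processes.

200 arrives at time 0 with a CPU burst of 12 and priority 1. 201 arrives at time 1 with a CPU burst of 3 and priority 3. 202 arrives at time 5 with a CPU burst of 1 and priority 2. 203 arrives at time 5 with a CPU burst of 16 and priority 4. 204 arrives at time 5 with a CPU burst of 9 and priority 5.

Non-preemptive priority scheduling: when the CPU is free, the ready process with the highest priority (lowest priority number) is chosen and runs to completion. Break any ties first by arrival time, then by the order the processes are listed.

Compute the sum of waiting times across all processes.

57

Timeline: | 200 0-12 | 202 12-13 | 201 13-16 | 203 16-32 | 204 32-41 |
Completion: 200=12  201=16  202=13  203=32  204=41
Turnaround (C−A): 200=12  201=15  202=8  203=27  204=36
Waiting = turnaround − burst: 200=0, 201=12, 202=7, 203=11, 204=27
Total waiting = 0 + 12 + 7 + 11 + 27 = 57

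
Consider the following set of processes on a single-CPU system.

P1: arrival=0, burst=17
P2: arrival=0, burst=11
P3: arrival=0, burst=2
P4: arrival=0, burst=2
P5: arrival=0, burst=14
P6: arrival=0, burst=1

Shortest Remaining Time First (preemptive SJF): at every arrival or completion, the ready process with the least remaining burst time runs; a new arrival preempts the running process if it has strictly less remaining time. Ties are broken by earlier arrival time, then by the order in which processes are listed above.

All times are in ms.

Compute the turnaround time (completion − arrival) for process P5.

Gantt: | P6 0-1 | P3 1-3 | P4 3-5 | P2 5-16 | P5 16-30 | P1 30-47 |
Completion: P1=47  P2=16  P3=3  P4=5  P5=30  P6=1
Turnaround(P5) = completion − arrival = 30 − 0 = 30

30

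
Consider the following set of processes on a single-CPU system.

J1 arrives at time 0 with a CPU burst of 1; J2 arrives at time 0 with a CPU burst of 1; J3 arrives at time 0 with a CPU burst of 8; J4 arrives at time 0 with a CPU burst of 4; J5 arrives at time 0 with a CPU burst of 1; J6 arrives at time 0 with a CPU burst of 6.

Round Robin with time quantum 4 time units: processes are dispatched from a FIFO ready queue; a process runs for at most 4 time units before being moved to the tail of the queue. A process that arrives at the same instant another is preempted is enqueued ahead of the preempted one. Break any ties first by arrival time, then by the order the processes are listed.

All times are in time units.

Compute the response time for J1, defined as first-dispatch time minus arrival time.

Schedule: | J1 0-1 | J2 1-2 | J3 2-6 | J4 6-10 | J5 10-11 | J6 11-15 | J3 15-19 | J6 19-21 |
Completion: J1=1  J2=2  J3=19  J4=10  J5=11  J6=21
Turnaround (C−A): J1=1  J2=2  J3=19  J4=10  J5=11  J6=21
Response(J1) = first start − arrival = 0 − 0 = 0

0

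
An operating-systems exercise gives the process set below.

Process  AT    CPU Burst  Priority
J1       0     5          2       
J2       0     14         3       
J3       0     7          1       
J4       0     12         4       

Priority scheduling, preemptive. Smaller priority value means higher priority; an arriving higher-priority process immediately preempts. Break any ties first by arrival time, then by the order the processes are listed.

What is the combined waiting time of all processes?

Schedule: | J3 0-7 | J1 7-12 | J2 12-26 | J4 26-38 |
Completion: J1=12  J2=26  J3=7  J4=38
Turnaround (C−A): J1=12  J2=26  J3=7  J4=38
Waiting = turnaround − burst: J1=7, J2=12, J3=0, J4=26
Total waiting = 7 + 12 + 0 + 26 = 45

45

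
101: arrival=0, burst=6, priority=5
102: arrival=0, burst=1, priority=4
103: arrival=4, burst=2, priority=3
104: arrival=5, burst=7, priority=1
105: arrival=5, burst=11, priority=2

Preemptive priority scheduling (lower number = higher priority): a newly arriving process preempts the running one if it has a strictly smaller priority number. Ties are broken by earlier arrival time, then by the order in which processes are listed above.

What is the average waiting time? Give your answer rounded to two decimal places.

Schedule: | 102 0-1 | 101 1-4 | 103 4-5 | 104 5-12 | 105 12-23 | 103 23-24 | 101 24-27 |
Completion: 101=27  102=1  103=24  104=12  105=23
Turnaround (C−A): 101=27  102=1  103=20  104=7  105=18
Waiting times: 101=21, 102=0, 103=18, 104=0, 105=7
Average waiting = (21+0+18+0+7) / 5 = 46/5 = 9.20

9.20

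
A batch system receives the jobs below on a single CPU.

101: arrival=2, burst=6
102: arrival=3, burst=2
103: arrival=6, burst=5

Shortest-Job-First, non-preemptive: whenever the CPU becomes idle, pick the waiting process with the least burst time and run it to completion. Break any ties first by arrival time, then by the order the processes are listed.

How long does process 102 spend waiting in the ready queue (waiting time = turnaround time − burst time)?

5

Timeline: | idle 0-2 | 101 2-8 | 102 8-10 | 103 10-15 |
Completion: 101=8  102=10  103=15
Waiting(102) = turnaround − burst = 7 − 2 = 5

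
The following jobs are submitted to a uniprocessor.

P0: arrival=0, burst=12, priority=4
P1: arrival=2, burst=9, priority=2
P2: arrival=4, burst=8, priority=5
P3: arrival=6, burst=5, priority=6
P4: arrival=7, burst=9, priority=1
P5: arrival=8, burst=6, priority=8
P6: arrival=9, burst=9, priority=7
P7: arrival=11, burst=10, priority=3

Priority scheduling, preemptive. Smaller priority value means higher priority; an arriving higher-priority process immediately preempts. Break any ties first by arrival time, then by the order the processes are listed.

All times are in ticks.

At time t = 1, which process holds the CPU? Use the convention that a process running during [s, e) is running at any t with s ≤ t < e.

Timeline: | P0 0-2 | P1 2-7 | P4 7-16 | P1 16-20 | P7 20-30 | P0 30-40 | P2 40-48 | P3 48-53 | P6 53-62 | P5 62-68 |
Completion: P0=40  P1=20  P2=48  P3=53  P4=16  P5=68  P6=62  P7=30

P0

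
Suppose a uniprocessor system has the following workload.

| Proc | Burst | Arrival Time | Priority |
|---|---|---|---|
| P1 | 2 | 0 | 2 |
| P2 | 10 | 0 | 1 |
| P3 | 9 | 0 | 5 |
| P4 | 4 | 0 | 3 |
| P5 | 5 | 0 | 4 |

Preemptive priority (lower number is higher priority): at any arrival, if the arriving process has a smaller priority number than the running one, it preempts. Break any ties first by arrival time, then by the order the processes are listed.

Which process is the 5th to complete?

P3

Gantt: | P2 0-10 | P1 10-12 | P4 12-16 | P5 16-21 | P3 21-30 |
Completion: P1=12  P2=10  P3=30  P4=16  P5=21
Turnaround (C−A): P1=12  P2=10  P3=30  P4=16  P5=21
Finish order: P2 → P1 → P4 → P5 → P3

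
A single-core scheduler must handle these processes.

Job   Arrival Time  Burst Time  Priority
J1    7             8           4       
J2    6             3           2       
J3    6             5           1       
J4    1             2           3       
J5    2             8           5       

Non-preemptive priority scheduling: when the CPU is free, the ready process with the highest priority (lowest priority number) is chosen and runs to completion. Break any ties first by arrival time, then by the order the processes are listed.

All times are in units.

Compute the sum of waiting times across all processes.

28

Timeline: | idle 0-1 | J4 1-3 | J5 3-11 | J3 11-16 | J2 16-19 | J1 19-27 |
Completion: J1=27  J2=19  J3=16  J4=3  J5=11
Turnaround (C−A): J1=20  J2=13  J3=10  J4=2  J5=9
Waiting = turnaround − burst: J1=12, J2=10, J3=5, J4=0, J5=1
Total waiting = 12 + 10 + 5 + 0 + 1 = 28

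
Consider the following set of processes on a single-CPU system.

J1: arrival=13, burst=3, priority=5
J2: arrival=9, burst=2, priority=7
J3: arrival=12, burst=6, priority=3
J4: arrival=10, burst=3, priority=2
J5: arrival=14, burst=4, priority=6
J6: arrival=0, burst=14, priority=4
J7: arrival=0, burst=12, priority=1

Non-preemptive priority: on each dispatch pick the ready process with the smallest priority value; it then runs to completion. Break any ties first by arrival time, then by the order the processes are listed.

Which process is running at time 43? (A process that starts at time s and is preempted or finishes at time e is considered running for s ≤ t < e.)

J2

Timeline: | J7 0-12 | J4 12-15 | J3 15-21 | J6 21-35 | J1 35-38 | J5 38-42 | J2 42-44 |
Completion: J1=38  J2=44  J3=21  J4=15  J5=42  J6=35  J7=12
Turnaround (C−A): J1=25  J2=35  J3=9  J4=5  J5=28  J6=35  J7=12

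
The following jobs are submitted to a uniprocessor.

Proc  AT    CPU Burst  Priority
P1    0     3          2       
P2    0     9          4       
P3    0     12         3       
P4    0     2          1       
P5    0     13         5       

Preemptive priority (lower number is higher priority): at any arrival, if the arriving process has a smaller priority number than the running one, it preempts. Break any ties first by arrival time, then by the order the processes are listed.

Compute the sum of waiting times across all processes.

50

Timeline: | P4 0-2 | P1 2-5 | P3 5-17 | P2 17-26 | P5 26-39 |
Completion: P1=5  P2=26  P3=17  P4=2  P5=39
Waiting = turnaround − burst: P1=2, P2=17, P3=5, P4=0, P5=26
Total waiting = 2 + 17 + 5 + 0 + 26 = 50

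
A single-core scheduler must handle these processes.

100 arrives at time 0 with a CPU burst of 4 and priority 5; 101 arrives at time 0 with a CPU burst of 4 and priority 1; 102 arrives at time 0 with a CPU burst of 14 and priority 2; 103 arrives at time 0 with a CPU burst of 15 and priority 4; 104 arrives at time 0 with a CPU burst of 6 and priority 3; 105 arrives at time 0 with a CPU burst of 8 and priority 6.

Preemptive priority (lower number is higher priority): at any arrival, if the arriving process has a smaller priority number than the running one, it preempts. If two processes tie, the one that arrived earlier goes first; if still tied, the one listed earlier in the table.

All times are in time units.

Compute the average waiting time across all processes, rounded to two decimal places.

Gantt: | 101 0-4 | 102 4-18 | 104 18-24 | 103 24-39 | 100 39-43 | 105 43-51 |
Completion: 100=43  101=4  102=18  103=39  104=24  105=51
Waiting times: 100=39, 101=0, 102=4, 103=24, 104=18, 105=43
Average waiting = (39+0+4+24+18+43) / 6 = 128/6 = 21.33

21.33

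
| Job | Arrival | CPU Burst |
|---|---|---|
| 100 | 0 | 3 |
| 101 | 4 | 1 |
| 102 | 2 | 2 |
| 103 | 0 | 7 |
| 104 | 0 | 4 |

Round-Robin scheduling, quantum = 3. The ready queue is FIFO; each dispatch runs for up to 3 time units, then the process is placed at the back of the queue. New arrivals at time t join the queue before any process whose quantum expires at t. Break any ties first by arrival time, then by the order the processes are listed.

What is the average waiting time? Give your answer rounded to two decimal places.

Timeline: | 100 0-3 | 103 3-6 | 104 6-9 | 102 9-11 | 101 11-12 | 103 12-15 | 104 15-16 | 103 16-17 |
Completion: 100=3  101=12  102=11  103=17  104=16
Turnaround (C−A): 100=3  101=8  102=9  103=17  104=16
Waiting times: 100=0, 101=7, 102=7, 103=10, 104=12
Average waiting = (0+7+7+10+12) / 5 = 36/5 = 7.20

7.20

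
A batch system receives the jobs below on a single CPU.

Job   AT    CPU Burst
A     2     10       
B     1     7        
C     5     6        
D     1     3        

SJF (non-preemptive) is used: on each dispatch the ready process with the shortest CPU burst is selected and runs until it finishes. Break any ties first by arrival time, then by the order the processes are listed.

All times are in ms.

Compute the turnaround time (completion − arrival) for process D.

Timeline: | idle 0-1 | D 1-4 | B 4-11 | C 11-17 | A 17-27 |
Completion: A=27  B=11  C=17  D=4
Turnaround(D) = completion − arrival = 4 − 1 = 3

3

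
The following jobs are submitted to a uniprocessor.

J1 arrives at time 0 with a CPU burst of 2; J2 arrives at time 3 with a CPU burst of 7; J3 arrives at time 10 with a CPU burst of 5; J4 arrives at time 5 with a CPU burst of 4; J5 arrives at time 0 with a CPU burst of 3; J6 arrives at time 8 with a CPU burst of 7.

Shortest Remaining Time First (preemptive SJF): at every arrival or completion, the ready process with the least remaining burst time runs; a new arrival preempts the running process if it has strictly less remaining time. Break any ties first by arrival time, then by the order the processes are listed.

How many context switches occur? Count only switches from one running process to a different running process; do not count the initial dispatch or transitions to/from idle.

6

Gantt: | J1 0-2 | J5 2-5 | J4 5-9 | J2 9-10 | J3 10-15 | J2 15-21 | J6 21-28 |
Completion: J1=2  J2=21  J3=15  J4=9  J5=5  J6=28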